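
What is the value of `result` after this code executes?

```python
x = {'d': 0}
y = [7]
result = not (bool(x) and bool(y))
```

x = {'d': 0}; y = [7]; result = False

False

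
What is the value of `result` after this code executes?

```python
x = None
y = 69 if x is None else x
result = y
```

x = None; y = 69; result = 69

69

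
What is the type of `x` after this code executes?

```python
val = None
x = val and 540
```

'and' returns first falsy value (None)

NoneType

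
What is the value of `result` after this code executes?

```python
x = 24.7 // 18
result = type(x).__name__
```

x is float; result = 'float'

'float'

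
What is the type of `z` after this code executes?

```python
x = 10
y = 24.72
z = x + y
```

int + float = float

float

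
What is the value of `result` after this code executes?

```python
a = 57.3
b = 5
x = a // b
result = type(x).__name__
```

a is float; b is int; x is float; result = 'float'

'float'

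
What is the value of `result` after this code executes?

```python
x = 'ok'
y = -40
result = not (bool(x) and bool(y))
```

x = 'ok'; y = -40; result = False

False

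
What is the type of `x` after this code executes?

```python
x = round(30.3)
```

round() with no decimal places returns int

int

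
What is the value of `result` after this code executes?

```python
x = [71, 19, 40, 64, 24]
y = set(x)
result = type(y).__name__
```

x is list; y is set; result = 'set'

'set'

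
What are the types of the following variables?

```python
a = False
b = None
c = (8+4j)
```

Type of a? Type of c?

a is assigned the constant False, which has type bool; c is assigned (8+4j), an int plus an imaginary literal (j suffix), which evaluates to complex

bool, complex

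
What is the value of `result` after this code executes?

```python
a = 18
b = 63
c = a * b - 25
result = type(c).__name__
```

a is int; b is int; c is int; result = 'int'

'int'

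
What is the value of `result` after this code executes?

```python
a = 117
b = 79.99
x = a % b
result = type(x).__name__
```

a is int; b is float; x is float; result = 'float'

'float'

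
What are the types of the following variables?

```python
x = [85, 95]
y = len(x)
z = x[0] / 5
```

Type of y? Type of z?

len() returns int; int / int = float

int, float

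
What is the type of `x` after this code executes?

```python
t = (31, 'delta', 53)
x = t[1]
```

Index 1 of tuple is a str literal

str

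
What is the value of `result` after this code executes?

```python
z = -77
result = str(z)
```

z = -77; result = '-77'

'-77'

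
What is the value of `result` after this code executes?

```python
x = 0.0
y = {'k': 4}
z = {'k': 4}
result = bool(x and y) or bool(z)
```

x = 0.0; y = {'k': 4}; z = {'k': 4}; result = True

True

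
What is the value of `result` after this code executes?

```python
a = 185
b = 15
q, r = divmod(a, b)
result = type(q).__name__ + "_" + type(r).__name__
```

a is int; b is int; q is int; r is int; result = 'int_int'

'int_int'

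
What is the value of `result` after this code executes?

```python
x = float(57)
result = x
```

x = 57.0; result = 57.0

57.0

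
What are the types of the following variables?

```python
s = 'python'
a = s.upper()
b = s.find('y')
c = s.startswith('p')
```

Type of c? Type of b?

startswith() returns bool; find() returns int

bool, int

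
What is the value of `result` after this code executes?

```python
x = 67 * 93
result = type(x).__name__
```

x is int; result = 'int'

'int'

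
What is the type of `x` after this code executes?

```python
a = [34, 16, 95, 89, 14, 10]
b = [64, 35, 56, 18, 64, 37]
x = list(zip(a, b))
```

list(zip()) returns a list of tuples

list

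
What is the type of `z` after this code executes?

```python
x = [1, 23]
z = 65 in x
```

'in' operator returns bool

bool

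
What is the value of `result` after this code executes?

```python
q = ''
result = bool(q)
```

q = ''; result = False

False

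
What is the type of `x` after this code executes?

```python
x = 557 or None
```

'or' returns first truthy value

int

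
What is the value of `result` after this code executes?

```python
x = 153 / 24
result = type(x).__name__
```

x is float; result = 'float'

'float'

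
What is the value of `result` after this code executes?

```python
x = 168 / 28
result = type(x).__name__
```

x is float; result = 'float'

'float'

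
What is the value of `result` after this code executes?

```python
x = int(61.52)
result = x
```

x = 61; result = 61

61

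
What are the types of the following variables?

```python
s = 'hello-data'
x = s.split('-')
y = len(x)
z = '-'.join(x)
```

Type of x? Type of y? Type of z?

str.split() returns list; len() returns int; str.join() returns str

list, int, str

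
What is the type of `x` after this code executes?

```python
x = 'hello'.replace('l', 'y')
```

str.replace() returns str

str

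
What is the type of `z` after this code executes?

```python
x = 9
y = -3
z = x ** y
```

int ** negative = float

float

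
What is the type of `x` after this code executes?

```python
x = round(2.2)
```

round() with no decimal places returns int

int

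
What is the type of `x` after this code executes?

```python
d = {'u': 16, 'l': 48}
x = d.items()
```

dict.items() returns dict_items view

dict_items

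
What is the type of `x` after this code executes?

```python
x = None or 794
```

'or' with None returns the other truthy value

int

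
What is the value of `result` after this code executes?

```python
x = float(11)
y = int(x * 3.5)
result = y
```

x = 11.0; y = 38; result = 38

38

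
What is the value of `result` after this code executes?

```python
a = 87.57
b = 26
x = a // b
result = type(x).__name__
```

a is float; b is int; x is float; result = 'float'

'float'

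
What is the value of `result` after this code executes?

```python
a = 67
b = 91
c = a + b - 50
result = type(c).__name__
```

a is int; b is int; c is int; result = 'int'

'int'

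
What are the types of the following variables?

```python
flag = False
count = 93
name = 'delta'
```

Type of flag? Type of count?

flag is assigned the constant False, which has type bool; count is assigned a bare integer (no decimal point), so it is an int

bool, int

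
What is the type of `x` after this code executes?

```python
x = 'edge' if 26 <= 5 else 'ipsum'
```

Both branches of conditional are str

str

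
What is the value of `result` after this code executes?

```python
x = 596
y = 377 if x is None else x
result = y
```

x = 596; y = 596; result = 596

596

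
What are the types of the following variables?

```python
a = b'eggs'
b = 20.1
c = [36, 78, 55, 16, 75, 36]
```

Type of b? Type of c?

b is assigned a number with a decimal point, so it is a float; c is assigned a list literal (square brackets)

float, list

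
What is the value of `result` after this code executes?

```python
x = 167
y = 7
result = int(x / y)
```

x = 167; y = 7; result = 23

23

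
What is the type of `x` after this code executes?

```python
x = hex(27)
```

hex() returns str representation

str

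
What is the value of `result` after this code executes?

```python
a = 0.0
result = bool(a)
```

a = 0.0; result = False

False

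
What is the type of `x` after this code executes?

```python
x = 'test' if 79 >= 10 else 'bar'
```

Both branches of conditional are str

str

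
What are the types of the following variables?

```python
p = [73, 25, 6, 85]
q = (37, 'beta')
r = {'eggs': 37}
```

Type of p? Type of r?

p is assigned a list literal (square brackets); r is assigned a dict literal ({key: value})

list, dict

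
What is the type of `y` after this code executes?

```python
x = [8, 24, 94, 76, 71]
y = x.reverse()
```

list.reverse() returns None

NoneType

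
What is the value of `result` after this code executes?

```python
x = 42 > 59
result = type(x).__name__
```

x is bool; result = 'bool'

'bool'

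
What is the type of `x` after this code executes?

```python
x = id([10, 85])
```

id() returns int

int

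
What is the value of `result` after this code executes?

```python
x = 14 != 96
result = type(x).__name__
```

x is bool; result = 'bool'

'bool'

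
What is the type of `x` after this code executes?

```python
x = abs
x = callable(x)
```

callable() returns bool

bool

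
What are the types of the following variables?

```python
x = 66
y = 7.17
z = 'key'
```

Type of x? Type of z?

x is assigned a bare integer (no decimal point), so it is an int; z is assigned a quoted string literal, so it is a str

int, str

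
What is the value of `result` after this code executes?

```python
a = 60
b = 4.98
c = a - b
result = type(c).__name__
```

a is int; b is float; c is float; result = 'float'

'float'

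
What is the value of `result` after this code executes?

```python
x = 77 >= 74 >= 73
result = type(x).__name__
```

x is bool; result = 'bool'

'bool'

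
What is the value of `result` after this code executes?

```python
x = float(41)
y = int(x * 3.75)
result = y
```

x = 41.0; y = 153; result = 153

153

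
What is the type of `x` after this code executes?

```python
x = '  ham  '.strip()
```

str.strip() returns str

str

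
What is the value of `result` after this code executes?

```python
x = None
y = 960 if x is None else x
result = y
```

x = None; y = 960; result = 960

960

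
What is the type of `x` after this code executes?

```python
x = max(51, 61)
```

max() of ints returns int

int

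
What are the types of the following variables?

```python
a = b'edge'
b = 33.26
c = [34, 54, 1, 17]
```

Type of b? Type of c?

b is assigned a number with a decimal point, so it is a float; c is assigned a list literal (square brackets)

float, list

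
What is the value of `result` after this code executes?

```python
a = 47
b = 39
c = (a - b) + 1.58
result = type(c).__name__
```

a is int; b is int; c is float; result = 'float'

'float'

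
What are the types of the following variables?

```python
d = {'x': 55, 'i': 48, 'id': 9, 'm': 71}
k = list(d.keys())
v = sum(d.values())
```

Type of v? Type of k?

sum of ints is int; list() converts to list

int, list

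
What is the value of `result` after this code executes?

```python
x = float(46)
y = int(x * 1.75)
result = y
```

x = 46.0; y = 80; result = 80

80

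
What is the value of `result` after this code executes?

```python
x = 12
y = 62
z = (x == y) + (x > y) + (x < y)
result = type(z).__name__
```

x is int; y is int; z is int; result = 'int'

'int'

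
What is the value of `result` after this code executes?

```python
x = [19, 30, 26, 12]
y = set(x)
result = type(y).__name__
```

x is list; y is set; result = 'set'

'set'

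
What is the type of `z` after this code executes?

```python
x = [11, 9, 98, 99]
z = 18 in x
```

'in' operator returns bool

bool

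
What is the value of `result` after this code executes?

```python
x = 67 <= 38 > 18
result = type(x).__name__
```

x is bool; result = 'bool'

'bool'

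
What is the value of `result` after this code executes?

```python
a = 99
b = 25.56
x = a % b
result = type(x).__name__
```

a is int; b is float; x is float; result = 'float'

'float'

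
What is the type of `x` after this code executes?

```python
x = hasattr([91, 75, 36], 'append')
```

hasattr() returns bool

bool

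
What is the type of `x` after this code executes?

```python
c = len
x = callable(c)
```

callable() returns bool

bool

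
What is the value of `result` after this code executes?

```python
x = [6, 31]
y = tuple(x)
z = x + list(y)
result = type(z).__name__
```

x is list; y is tuple; z is list; result = 'list'

'list'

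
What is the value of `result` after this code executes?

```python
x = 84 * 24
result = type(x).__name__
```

x is int; result = 'int'

'int'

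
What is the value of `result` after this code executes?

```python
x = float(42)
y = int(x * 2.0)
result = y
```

x = 42.0; y = 84; result = 84

84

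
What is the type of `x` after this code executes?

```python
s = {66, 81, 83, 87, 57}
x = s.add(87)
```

set.add() returns None (mutates in place)

NoneType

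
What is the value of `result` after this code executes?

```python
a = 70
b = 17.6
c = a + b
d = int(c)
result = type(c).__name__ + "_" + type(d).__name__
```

a is int; b is float; c is float; d is int; result = 'float_int'

'float_int'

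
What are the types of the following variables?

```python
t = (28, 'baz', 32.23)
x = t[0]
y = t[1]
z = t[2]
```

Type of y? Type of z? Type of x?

tuple[1] is str; tuple[2] is float; tuple[0] is int

str, float, int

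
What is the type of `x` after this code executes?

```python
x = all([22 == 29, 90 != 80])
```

all() returns bool

bool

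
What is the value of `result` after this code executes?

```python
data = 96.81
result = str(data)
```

data = 96.81; result = '96.81'

'96.81'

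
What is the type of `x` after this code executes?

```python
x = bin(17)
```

bin() returns str representation

str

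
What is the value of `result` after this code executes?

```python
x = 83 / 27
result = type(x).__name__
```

x is float; result = 'float'

'float'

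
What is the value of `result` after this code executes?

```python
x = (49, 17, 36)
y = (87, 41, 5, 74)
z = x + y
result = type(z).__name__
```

x is tuple; y is tuple; z is tuple; result = 'tuple'

'tuple'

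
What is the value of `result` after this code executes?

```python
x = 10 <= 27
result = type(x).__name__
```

x is bool; result = 'bool'

'bool'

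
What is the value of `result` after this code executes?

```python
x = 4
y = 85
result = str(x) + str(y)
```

x = 4; y = 85; result = '485'

'485'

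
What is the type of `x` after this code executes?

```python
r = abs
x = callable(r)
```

callable() returns bool

bool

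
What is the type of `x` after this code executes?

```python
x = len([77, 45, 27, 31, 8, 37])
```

len() always returns int

int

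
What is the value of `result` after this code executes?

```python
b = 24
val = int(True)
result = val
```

b = 24; val = 1; result = 1

1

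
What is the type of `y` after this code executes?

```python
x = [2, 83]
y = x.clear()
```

list.clear() returns None

NoneType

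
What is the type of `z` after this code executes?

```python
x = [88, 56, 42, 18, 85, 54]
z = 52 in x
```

'in' operator returns bool

bool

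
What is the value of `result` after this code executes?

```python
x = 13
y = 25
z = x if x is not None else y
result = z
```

x = 13; y = 25; z = 13; result = 13

13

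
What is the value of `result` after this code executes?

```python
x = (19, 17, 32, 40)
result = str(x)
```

x = (19, 17, 32, 40); result = '(19, 17, 32, 40)'

'(19, 17, 32, 40)'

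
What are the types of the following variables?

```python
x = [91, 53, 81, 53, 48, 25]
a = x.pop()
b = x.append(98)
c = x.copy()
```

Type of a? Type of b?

pop() returns element; append() returns None

int, NoneType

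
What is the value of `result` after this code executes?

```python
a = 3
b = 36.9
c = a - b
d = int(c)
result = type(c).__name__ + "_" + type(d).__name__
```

a is int; b is float; c is float; d is int; result = 'float_int'

'float_int'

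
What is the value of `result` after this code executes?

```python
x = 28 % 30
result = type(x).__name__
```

x is int; result = 'int'

'int'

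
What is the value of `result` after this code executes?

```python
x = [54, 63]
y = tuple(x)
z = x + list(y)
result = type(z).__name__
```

x is list; y is tuple; z is list; result = 'list'

'list'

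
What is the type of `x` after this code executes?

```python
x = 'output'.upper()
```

str.upper() returns str

str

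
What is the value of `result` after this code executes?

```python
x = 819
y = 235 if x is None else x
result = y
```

x = 819; y = 819; result = 819

819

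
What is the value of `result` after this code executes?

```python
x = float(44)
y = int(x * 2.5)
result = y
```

x = 44.0; y = 110; result = 110

110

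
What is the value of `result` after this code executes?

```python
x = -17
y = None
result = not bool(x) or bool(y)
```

x = -17; y = None; result = False

False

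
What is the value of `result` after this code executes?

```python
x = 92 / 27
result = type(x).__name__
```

x is float; result = 'float'

'float'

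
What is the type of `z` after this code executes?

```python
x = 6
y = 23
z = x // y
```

int // int = int

int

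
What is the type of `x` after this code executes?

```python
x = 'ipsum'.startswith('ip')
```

str.startswith() returns bool

bool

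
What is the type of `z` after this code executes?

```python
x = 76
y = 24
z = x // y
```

int // int = int

int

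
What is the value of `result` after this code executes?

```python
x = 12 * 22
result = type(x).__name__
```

x is int; result = 'int'

'int'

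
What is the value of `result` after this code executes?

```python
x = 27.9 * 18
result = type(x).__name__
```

x is float; result = 'float'

'float'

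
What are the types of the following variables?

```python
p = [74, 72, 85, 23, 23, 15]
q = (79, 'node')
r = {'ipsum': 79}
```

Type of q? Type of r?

q is assigned a tuple (parenthesized, comma-separated values); r is assigned a dict literal ({key: value})

tuple, dict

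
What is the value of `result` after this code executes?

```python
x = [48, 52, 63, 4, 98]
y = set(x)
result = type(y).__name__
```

x is list; y is set; result = 'set'

'set'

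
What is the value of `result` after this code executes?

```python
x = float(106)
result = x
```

x = 106.0; result = 106.0

106.0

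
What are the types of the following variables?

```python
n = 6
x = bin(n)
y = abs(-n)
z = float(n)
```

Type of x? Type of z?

bin() returns str; float() returns float

str, float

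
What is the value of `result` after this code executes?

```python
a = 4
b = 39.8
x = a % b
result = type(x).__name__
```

a is int; b is float; x is float; result = 'float'

'float'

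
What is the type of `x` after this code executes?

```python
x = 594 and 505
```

'and' with truthy values returns last operand (int)

int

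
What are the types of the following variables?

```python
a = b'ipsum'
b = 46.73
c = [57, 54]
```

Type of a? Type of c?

a is assigned a bytes literal (b'...' prefix); c is assigned a list literal (square brackets)

bytes, list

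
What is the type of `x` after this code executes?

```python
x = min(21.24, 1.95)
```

min() of floats returns float

float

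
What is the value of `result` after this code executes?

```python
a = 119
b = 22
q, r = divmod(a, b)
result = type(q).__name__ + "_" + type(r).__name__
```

a is int; b is int; q is int; r is int; result = 'int_int'

'int_int'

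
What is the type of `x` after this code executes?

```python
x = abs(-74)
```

abs() of int returns int

int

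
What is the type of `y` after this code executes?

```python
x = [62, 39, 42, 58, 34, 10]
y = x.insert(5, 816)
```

list.insert() returns None

NoneType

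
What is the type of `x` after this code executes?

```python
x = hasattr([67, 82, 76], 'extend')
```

hasattr() returns bool

bool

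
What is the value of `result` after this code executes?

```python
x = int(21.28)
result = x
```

x = 21; result = 21

21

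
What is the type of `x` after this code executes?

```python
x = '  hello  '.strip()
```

str.strip() returns str

str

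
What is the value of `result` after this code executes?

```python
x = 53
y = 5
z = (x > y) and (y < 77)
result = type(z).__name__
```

x is int; y is int; z is bool; result = 'bool'

'bool'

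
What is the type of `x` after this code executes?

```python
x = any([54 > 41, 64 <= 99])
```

any() returns bool

bool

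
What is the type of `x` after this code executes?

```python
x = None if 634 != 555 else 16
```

634 != 555 is True, so the if branch is taken

NoneType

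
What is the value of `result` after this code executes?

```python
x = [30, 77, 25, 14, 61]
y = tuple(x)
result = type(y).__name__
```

x is list; y is tuple; result = 'tuple'

'tuple'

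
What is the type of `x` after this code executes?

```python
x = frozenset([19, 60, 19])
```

frozenset() returns frozenset

frozenset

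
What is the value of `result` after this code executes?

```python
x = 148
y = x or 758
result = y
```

x = 148; y = 148; result = 148

148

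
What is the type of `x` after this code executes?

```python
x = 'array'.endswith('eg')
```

str.endswith() returns bool

bool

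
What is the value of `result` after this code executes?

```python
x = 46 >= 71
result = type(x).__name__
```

x is bool; result = 'bool'

'bool'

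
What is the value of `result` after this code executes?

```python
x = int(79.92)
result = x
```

x = 79; result = 79

79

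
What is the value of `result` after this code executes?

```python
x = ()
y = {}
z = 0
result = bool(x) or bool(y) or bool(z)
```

x = (); y = {}; z = 0; result = False

False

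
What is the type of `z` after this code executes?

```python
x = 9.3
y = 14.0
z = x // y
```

float // float = float

float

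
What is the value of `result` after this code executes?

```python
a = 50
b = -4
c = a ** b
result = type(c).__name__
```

a is int; b is int; c is float; result = 'float'

'float'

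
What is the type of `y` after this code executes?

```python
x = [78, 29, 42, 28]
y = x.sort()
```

list.sort() returns None (mutates in place)

NoneType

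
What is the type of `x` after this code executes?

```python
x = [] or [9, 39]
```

'or' returns first truthy value (list)

list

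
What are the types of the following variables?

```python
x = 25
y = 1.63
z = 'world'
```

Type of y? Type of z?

y is assigned a number with a decimal point, so it is a float; z is assigned a quoted string literal, so it is a str

float, str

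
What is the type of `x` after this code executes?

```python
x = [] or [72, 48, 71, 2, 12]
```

'or' returns first truthy value (list)

list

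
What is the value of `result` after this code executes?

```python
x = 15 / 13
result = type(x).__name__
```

x is float; result = 'float'

'float'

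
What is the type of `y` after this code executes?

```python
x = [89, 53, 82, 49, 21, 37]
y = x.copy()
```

list.copy() returns list

list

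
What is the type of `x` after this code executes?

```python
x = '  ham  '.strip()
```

str.strip() returns str

str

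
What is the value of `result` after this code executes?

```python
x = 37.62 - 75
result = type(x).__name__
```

x is float; result = 'float'

'float'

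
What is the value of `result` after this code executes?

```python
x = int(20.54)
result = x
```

x = 20; result = 20

20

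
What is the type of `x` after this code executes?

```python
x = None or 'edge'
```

'or' with None returns the other truthy value (str)

str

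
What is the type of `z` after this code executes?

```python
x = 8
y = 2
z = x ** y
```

positive int ** positive int = int

int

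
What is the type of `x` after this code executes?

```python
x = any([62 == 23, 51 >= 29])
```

any() returns bool

bool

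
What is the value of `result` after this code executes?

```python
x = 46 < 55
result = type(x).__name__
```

x is bool; result = 'bool'

'bool'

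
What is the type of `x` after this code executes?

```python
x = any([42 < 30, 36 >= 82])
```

any() returns bool

bool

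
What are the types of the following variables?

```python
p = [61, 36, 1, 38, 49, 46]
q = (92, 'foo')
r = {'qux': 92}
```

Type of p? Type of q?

p is assigned a list literal (square brackets); q is assigned a tuple (parenthesized, comma-separated values)

list, tuple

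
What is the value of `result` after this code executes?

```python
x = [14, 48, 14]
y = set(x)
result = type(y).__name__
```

x is list; y is set; result = 'set'

'set'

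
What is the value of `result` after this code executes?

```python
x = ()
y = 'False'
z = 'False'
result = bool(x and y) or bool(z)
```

x = (); y = 'False'; z = 'False'; result = True

True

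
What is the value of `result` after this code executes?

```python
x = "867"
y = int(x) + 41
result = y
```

x = '867'; y = 908; result = 908

908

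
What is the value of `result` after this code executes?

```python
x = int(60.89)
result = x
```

x = 60; result = 60

60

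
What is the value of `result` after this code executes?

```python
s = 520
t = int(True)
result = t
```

s = 520; t = 1; result = 1

1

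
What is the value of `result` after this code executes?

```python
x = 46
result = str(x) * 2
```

x = 46; result = '4646'

'4646'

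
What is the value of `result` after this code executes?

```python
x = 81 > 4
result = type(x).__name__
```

x is bool; result = 'bool'

'bool'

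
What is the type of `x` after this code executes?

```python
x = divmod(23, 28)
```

divmod() returns tuple of (quotient, remainder)

tuple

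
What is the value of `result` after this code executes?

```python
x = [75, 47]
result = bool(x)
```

x = [75, 47]; result = True

True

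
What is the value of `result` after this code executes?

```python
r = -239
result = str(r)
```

r = -239; result = '-239'

'-239'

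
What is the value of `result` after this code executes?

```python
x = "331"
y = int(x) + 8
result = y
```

x = '331'; y = 339; result = 339

339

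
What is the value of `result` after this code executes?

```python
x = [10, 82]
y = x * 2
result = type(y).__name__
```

x is list; y is list; result = 'list'

'list'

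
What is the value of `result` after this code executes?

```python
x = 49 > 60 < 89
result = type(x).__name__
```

x is bool; result = 'bool'

'bool'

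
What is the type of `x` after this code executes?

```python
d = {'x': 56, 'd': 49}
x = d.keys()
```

.keys() returns dict_keys view

dict_keys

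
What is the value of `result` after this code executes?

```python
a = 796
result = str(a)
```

a = 796; result = '796'

'796'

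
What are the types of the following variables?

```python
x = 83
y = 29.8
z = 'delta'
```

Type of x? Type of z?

x is assigned a bare integer (no decimal point), so it is an int; z is assigned a quoted string literal, so it is a str

int, str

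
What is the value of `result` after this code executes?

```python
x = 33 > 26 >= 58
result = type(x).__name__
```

x is bool; result = 'bool'

'bool'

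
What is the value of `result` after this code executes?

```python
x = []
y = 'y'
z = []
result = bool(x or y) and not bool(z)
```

x = []; y = 'y'; z = []; result = True

True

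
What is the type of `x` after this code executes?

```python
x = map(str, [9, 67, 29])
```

map() returns a map object

map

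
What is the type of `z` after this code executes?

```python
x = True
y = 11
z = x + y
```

bool + int = int (bool is subclass of int)

int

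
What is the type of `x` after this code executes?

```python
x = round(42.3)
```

round() with no decimal places returns int

int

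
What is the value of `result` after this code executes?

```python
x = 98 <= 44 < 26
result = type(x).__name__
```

x is bool; result = 'bool'

'bool'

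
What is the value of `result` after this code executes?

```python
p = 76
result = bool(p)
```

p = 76; result = True

True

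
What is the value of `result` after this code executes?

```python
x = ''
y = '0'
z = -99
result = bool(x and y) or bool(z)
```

x = ''; y = '0'; z = -99; result = True

True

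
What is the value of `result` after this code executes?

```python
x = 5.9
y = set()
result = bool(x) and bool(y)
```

x = 5.9; y = set(); result = False

False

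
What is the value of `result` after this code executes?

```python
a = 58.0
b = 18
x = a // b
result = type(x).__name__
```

a is float; b is int; x is float; result = 'float'

'float'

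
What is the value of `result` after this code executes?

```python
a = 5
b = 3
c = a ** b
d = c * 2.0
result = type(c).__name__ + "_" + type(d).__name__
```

a is int; b is int; c is int; d is float; result = 'int_float'

'int_float'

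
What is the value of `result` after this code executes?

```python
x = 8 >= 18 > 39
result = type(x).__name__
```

x is bool; result = 'bool'

'bool'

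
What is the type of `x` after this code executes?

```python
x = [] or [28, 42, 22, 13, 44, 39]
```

'or' returns first truthy value (list)

list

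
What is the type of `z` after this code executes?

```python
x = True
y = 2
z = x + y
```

bool + int = int (bool is subclass of int)

int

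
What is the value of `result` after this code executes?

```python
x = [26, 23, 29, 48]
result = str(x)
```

x = [26, 23, 29, 48]; result = '[26, 23, 29, 48]'

'[26, 23, 29, 48]'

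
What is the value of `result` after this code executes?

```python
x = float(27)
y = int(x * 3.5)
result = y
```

x = 27.0; y = 94; result = 94

94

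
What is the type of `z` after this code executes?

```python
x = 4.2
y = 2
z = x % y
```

float % int = float

float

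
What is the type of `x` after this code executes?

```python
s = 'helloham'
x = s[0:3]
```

Slicing a str returns str

str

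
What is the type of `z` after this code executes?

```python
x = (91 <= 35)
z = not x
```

'not' returns bool

bool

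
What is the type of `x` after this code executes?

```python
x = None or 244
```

'or' with None returns the other truthy value

int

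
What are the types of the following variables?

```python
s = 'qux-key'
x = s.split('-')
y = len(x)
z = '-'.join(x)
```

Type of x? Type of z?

str.split() returns list; str.join() returns str

list, str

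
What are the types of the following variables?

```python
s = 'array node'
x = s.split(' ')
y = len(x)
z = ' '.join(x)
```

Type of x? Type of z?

str.split() returns list; str.join() returns str

list, str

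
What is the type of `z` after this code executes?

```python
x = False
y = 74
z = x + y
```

bool + int = int (bool is subclass of int)

int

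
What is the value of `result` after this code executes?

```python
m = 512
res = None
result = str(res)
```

m = 512; res = None; result = 'None'

'None'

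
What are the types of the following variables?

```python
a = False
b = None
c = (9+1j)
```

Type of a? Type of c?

a is assigned the constant False, which has type bool; c is assigned (9+1j), an int plus an imaginary literal (j suffix), which evaluates to complex

bool, complex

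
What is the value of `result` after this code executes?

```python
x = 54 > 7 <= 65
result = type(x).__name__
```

x is bool; result = 'bool'

'bool'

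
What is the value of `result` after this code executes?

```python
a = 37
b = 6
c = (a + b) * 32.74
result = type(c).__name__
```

a is int; b is int; c is float; result = 'float'

'float'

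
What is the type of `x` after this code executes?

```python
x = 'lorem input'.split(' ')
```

str.split() returns list

list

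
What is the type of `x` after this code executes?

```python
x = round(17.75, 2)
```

round() with decimal places returns float

float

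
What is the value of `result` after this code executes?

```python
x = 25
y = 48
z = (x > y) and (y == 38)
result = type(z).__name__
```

x is int; y is int; z is bool; result = 'bool'

'bool'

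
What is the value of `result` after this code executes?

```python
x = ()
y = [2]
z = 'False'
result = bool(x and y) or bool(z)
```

x = (); y = [2]; z = 'False'; result = True

True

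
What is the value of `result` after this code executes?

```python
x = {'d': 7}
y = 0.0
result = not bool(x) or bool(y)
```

x = {'d': 7}; y = 0.0; result = False

False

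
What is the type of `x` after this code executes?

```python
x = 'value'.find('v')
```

str.find() returns int index

int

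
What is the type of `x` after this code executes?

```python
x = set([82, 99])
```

set() constructor returns set

set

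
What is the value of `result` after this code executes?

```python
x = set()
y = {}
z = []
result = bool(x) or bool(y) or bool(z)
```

x = set(); y = {}; z = []; result = False

False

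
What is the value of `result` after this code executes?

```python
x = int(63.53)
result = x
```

x = 63; result = 63

63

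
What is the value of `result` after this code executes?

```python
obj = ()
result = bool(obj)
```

obj = (); result = False

False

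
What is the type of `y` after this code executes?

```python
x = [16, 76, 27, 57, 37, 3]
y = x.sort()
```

list.sort() returns None (mutates in place)

NoneType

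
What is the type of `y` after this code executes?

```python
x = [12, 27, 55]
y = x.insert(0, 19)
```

list.insert() returns None

NoneType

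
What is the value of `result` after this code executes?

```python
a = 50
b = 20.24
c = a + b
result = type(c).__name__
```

a is int; b is float; c is float; result = 'float'

'float'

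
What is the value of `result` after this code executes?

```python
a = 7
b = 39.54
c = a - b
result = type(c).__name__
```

a is int; b is float; c is float; result = 'float'

'float'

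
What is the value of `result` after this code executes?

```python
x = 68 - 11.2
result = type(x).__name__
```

x is float; result = 'float'

'float'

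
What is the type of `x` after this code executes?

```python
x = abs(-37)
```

abs() of int returns int

int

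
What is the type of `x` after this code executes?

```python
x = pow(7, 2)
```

pow(int, int) returns int

int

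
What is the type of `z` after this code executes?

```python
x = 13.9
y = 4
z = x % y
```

float % int = float

float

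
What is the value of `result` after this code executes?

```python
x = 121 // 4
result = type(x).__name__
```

x is int; result = 'int'

'int'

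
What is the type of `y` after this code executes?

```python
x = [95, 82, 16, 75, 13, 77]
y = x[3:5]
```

Slicing a list returns a list

list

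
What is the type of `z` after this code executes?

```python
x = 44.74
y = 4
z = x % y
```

float % int = float

float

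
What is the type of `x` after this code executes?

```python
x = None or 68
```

'or' with None returns the other truthy value

int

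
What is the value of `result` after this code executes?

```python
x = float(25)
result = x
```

x = 25.0; result = 25.0

25.0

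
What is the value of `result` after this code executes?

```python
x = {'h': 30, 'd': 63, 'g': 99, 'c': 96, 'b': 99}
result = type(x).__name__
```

x is dict; result = 'dict'

'dict'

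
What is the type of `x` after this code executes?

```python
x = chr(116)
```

chr() returns str (single char)

str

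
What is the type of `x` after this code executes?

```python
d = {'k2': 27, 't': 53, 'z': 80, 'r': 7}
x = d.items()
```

dict.items() returns dict_items view

dict_items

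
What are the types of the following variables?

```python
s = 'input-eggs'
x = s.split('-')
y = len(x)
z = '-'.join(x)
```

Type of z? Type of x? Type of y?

str.join() returns str; str.split() returns list; len() returns int

str, list, int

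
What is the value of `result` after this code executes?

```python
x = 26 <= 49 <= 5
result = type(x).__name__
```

x is bool; result = 'bool'

'bool'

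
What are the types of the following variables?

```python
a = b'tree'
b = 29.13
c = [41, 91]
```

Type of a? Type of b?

a is assigned a bytes literal (b'...' prefix); b is assigned a number with a decimal point, so it is a float

bytes, float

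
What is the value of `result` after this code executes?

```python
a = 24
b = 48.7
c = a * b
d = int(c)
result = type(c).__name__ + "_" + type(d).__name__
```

a is int; b is float; c is float; d is int; result = 'float_int'

'float_int'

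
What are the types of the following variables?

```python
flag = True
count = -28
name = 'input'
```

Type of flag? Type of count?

flag is assigned the constant True, which has type bool; count is assigned a bare integer (no decimal point), so it is an int

bool, int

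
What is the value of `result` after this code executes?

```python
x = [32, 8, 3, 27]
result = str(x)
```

x = [32, 8, 3, 27]; result = '[32, 8, 3, 27]'

'[32, 8, 3, 27]'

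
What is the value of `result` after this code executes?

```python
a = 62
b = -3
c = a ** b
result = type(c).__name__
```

a is int; b is int; c is float; result = 'float'

'float'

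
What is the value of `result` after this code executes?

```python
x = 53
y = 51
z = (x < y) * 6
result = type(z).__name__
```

x is int; y is int; z is int; result = 'int'

'int'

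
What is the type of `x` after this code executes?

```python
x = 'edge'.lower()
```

str.lower() returns str

str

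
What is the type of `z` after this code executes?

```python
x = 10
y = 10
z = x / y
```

int / int = float

float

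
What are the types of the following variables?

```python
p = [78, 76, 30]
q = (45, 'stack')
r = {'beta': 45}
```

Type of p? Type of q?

p is assigned a list literal (square brackets); q is assigned a tuple (parenthesized, comma-separated values)

list, tuple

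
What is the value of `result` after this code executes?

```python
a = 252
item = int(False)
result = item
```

a = 252; item = 0; result = 0

0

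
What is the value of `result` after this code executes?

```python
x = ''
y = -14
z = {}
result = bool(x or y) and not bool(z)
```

x = ''; y = -14; z = {}; result = True

True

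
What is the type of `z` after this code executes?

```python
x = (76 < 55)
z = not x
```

'not' returns bool

bool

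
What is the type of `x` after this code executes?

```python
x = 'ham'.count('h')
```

str.count() returns int

int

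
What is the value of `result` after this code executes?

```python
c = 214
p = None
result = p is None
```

c = 214; p = None; result = True

True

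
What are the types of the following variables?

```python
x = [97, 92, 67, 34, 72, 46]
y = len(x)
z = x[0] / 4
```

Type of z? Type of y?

int / int = float; len() returns int

float, int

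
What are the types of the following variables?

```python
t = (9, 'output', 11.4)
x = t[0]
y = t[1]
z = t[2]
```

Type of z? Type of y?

tuple[2] is float; tuple[1] is str

float, str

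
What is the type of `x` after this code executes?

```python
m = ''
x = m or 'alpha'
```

'or' returns first truthy value (str)

str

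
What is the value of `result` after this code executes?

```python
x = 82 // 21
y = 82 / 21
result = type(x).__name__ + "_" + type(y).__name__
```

x is int; y is float; result = 'int_float'

'int_float'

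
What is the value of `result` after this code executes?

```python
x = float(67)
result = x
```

x = 67.0; result = 67.0

67.0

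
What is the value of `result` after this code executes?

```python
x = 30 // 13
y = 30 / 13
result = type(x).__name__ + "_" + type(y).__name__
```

x is int; y is float; result = 'int_float'

'int_float'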